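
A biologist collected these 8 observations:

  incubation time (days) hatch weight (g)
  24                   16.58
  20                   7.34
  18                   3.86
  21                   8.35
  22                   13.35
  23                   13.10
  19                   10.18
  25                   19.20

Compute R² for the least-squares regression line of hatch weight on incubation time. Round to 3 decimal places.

0.872

n = 8, Σx = 172, Σy = 91.96, Σxy = 2057.97, Σx² = 3740, Σy² = 1235.499
Sxx = Σx² − (Σx)²/n = 3740 − 3698 = 42
Sxy = Σxy − (Σx)(Σy)/n = 2057.97 − 1977.14 = 80.83
Syy = Σy² − (Σy)²/n = 1235.499 − 1057.0802 = 178.4188
R² = Sxy²/(Sxx·Syy) = (80.83)²/(42·178.4188) = 0.871877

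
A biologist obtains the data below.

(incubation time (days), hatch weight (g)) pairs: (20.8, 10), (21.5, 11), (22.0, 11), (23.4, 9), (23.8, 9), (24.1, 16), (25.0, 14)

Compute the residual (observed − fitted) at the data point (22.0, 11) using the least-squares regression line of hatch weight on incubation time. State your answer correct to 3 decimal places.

n = 7, Σx = 160.6, Σy = 80, Σxy = 1846.9, Σx² = 3698.7
Sxx = Σx² − (Σx)²/n = 3698.7 − 3684.622857 = 14.077143
Sxy = Σxy − (Σx)(Σy)/n = 1846.9 − 1835.428571 = 11.471429
b = Sxy/Sxx = 11.471429/14.077143 = 0.814898
a = ȳ − b·x̄ = 11.428571 − 0.814898·22.942857 = -7.267506
ŷ(22.0) = -7.267506 + 0.814898·22 = 10.660239
residual = y − ŷ = 11 − 10.660239 = 0.339761

0.340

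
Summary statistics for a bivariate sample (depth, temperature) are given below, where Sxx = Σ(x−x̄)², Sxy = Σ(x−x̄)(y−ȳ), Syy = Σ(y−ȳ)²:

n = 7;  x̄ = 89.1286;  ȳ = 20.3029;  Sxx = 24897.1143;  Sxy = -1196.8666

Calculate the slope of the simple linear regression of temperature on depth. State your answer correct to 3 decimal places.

-0.048

b = Sxy/Sxx = -1196.8666/24897.1143 = -0.048073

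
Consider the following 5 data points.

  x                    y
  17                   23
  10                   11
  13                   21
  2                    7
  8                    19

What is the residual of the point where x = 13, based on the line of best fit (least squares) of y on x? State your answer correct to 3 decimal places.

n = 5, Σx = 50, Σy = 81, Σxy = 940, Σx² = 626
Sxx = Σx² − (Σx)²/n = 626 − 500 = 126
Sxy = Σxy − (Σx)(Σy)/n = 940 − 810 = 130
b = Sxy/Sxx = 130/126 = 1.031746
a = ȳ − b·x̄ = 16.2 − 1.031746·10 = 5.882540
ŷ(13) = 5.882540 + 1.031746·13 = 19.295238
residual = y − ŷ = 21 − 19.295238 = 1.704762

1.705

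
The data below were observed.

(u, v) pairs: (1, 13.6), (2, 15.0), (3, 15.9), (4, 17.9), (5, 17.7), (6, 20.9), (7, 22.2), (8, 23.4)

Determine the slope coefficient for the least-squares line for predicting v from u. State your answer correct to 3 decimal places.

1.421

n = 8, Σx = 36, Σy = 146.6, Σxy = 719.4, Σx² = 204
Sxx = Σx² − (Σx)²/n = 204 − 162 = 42
Sxy = Σxy − (Σx)(Σy)/n = 719.4 − 659.7 = 59.7
b = Sxy/Sxx = 59.7/42 = 1.421429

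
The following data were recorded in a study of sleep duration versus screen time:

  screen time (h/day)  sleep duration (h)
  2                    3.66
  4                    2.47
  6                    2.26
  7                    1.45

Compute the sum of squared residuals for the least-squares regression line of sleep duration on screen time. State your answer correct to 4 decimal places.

0.1959

n = 4, Σx = 19, Σy = 9.84, Σxy = 40.91, Σx² = 105, Σy² = 26.7066
Sxx = Σx² − (Σx)²/n = 105 − 90.25 = 14.75
Sxy = Σxy − (Σx)(Σy)/n = 40.91 − 46.74 = -5.83
Syy = Σy² − (Σy)²/n = 26.7066 − 24.2064 = 2.5002
b = Sxy/Sxx = -5.83/14.75 = -0.395254
SSE = Syy − b·Sxy = 2.5002 − (-0.395254)·(-5.83) = 0.195868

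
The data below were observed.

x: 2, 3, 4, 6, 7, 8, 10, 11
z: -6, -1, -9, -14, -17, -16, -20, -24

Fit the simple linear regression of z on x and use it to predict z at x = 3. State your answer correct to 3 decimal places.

-5.888

n = 8, Σx = 51, Σy = -107, Σxy = -846, Σx² = 399
Sxx = Σx² − (Σx)²/n = 399 − 325.125 = 73.875
Sxy = Σxy − (Σx)(Σy)/n = -846 − (-682.125) = -163.875
b = Sxy/Sxx = -163.875/73.875 = -2.218274
a = ȳ − b·x̄ = -13.375 − (-2.218274)·6.375 = 0.766497
ŷ(3) = a + b·3 = 0.766497 + (-2.218274)·3 = -5.888325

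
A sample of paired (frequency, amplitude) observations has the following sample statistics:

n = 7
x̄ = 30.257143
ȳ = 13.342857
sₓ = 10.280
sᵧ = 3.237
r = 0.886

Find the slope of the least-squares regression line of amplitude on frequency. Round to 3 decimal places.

0.279

b = r · sᵧ/sₓ = 0.886 · 3.237/10.28 = 0.278987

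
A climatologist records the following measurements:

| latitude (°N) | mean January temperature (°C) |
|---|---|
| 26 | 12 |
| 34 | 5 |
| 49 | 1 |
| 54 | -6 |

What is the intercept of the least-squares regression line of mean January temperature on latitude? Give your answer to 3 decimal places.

n = 4, Σx = 163, Σy = 12, Σxy = 207, Σx² = 7149
Sxx = Σx² − (Σx)²/n = 7149 − 6642.25 = 506.75
Sxy = Σxy − (Σx)(Σy)/n = 207 − 489 = -282
b = Sxy/Sxx = -282/506.75 = -0.556487
a = ȳ − b·x̄ = 3 − (-0.556487)·40.75 = 25.676862

25.677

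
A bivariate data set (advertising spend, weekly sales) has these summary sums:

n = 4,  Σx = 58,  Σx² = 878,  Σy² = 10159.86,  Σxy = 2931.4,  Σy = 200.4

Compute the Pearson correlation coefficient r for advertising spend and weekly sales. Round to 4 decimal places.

Sxx = Σx² − (Σx)²/n = 878 − 841 = 37
Sxy = Σxy − (Σx)(Σy)/n = 2931.4 − 2905.8 = 25.6
Syy = Σy² − (Σy)²/n = 10159.86 − 10040.04 = 119.82
r = Sxy/√(Sxx·Syy) = 25.6/√(4433.34) = 25.6/66.583331 = 0.384481

0.3845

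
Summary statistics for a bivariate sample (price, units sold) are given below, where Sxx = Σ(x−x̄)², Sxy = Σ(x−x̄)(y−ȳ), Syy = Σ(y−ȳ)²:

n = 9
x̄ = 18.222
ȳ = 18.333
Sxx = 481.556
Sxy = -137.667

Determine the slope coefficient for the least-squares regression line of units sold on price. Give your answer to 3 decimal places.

b = Sxy/Sxx = -137.667/481.556 = -0.285880

-0.286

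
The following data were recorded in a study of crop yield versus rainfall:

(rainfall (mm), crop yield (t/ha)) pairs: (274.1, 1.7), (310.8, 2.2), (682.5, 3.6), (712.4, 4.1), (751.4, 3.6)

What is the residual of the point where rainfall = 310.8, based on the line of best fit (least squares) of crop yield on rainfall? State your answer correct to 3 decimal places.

0.165

n = 5, Σx = 2731.2, Σy = 15.2, Σxy = 9232.61, Σx² = 1709649.42
Sxx = Σx² − (Σx)²/n = 1709649.42 − 1491890.688 = 217758.732
Sxy = Σxy − (Σx)(Σy)/n = 9232.61 − 8302.848 = 929.762
b = Sxy/Sxx = 929.762/217758.732 = 0.004270
a = ȳ − b·x̄ = 3.04 − 0.004270·546.24 = 0.707725
ŷ(310.8) = 0.707725 + 0.004270·310.8 = 2.034744
residual = y − ŷ = 2.2 − 2.034744 = 0.165256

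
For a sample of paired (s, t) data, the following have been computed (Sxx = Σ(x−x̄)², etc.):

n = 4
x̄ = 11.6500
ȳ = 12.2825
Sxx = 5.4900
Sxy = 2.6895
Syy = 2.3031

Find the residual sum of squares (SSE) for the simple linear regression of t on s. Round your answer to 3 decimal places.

b = Sxy/Sxx = 2.6895/5.49 = 0.489891
SSE = Syy − b·Sxy = 2.3031 − 0.489891·2.6895 = 0.985539

0.986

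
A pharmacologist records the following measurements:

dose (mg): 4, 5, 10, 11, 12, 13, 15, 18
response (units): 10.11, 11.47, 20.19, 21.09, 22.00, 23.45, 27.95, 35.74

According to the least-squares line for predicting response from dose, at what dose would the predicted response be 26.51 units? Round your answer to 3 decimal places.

n = 8, Σx = 88, Σy = 172, Σxy = 2163.1, Σx² = 1124
Sxx = Σx² − (Σx)²/n = 1124 − 968 = 156
Sxy = Σxy − (Σx)(Σy)/n = 2163.1 − 1892 = 271.1
b = Sxy/Sxx = 271.1/156 = 1.737821
a = ȳ − b·x̄ = 21.5 − 1.737821·11 = 2.383974
Set a + b·x = 26.51: x = (26.51 − 2.383974) / 1.737821 = 13.882921

13.883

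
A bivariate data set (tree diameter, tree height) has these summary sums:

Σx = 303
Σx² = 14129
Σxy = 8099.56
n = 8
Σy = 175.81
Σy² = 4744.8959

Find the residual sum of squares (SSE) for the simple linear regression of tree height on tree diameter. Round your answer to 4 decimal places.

98.7876

Sxx = Σx² − (Σx)²/n = 14129 − 11476.125 = 2652.875
Sxy = Σxy − (Σx)(Σy)/n = 8099.56 − 6658.80375 = 1440.75625
Syy = Σy² − (Σy)²/n = 4744.8959 − 3863.644513 = 881.251387
b = Sxy/Sxx = 1440.75625/2652.875 = 0.543092
SSE = Syy − b·Sxy = 881.251387 − 0.543092·1440.75625 = 98.787618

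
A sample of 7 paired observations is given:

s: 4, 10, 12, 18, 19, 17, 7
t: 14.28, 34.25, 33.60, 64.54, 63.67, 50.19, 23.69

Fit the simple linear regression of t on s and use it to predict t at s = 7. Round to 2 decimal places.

22.82

n = 7, Σx = 87, Σy = 284.22, Σxy = 4193.33, Σx² = 1283
Sxx = Σx² − (Σx)²/n = 1283 − 1081.285714 = 201.714286
Sxy = Σxy − (Σx)(Σy)/n = 4193.33 − 3532.448571 = 660.881429
b = Sxy/Sxx = 660.881429/201.714286 = 3.276324
a = ȳ − b·x̄ = 40.602857 − 3.276324·12.428571 = -0.117174
ŷ(7) = a + b·7 = -0.117174 + 3.276324·7 = 22.817096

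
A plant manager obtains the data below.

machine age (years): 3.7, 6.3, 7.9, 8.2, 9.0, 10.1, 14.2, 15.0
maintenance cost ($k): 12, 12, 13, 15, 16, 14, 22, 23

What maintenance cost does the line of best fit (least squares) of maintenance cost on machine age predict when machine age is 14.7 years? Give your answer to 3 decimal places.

21.631

n = 8, Σx = 74.4, Σy = 127, Σxy = 1288.5, Σx² = 792.68
Sxx = Σx² − (Σx)²/n = 792.68 − 691.92 = 100.76
Sxy = Σxy − (Σx)(Σy)/n = 1288.5 − 1181.1 = 107.4
b = Sxy/Sxx = 107.4/100.76 = 1.065899
a = ȳ − b·x̄ = 15.875 − 1.065899·9.3 = 5.962138
ŷ(14.7) = a + b·14.7 = 5.962138 + 1.065899·14.7 = 21.630855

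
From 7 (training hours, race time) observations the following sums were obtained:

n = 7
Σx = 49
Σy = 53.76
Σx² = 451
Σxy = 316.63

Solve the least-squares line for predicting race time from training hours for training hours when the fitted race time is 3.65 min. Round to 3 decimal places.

Sxx = Σx² − (Σx)²/n = 451 − 343 = 108
Sxy = Σxy − (Σx)(Σy)/n = 316.63 − 376.32 = -59.69
b = Sxy/Sxx = -59.69/108 = -0.552685
a = ȳ − b·x̄ = 7.68 − (-0.552685)·7 = 11.548796
Set a + b·x = 3.65: x = (3.65 − 11.548796) / (-0.552685) = 14.291674

14.292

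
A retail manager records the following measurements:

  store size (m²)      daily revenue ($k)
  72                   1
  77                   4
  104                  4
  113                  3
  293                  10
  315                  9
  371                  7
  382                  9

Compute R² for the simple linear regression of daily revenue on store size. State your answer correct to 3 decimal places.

n = 8, Σx = 1727, Σy = 47, Σxy = 12935, Σx² = 503337, Σy² = 353
Sxx = Σx² − (Σx)²/n = 503337 − 372816.125 = 130520.875
Sxy = Σxy − (Σx)(Σy)/n = 12935 − 10146.125 = 2788.875
Syy = Σy² − (Σy)²/n = 353 − 276.125 = 76.875
R² = Sxy²/(Sxx·Syy) = (2788.875)²/(130520.875·76.875) = 0.775163

0.775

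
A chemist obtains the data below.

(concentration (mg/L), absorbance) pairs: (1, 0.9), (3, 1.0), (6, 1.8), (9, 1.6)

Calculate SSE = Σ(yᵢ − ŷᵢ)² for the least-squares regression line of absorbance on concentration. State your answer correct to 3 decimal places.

n = 4, Σx = 19, Σy = 5.3, Σxy = 29.1, Σx² = 127, Σy² = 7.61
Sxx = Σx² − (Σx)²/n = 127 − 90.25 = 36.75
Sxy = Σxy − (Σx)(Σy)/n = 29.1 − 25.175 = 3.925
Syy = Σy² − (Σy)²/n = 7.61 − 7.0225 = 0.5875
b = Sxy/Sxx = 3.925/36.75 = 0.106803
SSE = Syy − b·Sxy = 0.5875 − 0.106803·3.925 = 0.168299

0.168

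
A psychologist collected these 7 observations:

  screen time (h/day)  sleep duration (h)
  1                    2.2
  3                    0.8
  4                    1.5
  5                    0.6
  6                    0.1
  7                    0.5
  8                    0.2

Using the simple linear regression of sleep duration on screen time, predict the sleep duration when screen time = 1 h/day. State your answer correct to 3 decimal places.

1.878

n = 7, Σx = 34, Σy = 5.9, Σxy = 19.3, Σx² = 200
Sxx = Σx² − (Σx)²/n = 200 − 165.142857 = 34.857143
Sxy = Σxy − (Σx)(Σy)/n = 19.3 − 28.657143 = -9.357143
b = Sxy/Sxx = -9.357143/34.857143 = -0.268443
a = ȳ − b·x̄ = 0.842857 − (-0.268443)·4.857143 = 2.146721
ŷ(1) = a + b·1 = 2.146721 + (-0.268443)·1 = 1.878279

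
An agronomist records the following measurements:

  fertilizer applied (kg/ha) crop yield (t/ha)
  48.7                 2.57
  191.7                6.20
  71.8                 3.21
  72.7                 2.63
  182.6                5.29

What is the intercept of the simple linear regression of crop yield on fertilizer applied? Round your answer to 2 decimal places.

1.26

n = 5, Σx = 567.5, Σy = 19.9, Σxy = 2701.332, Σx² = 82903.87
Sxx = Σx² − (Σx)²/n = 82903.87 − 64411.25 = 18492.62
Sxy = Σxy − (Σx)(Σy)/n = 2701.332 − 2258.65 = 442.682
b = Sxy/Sxx = 442.682/18492.62 = 0.023938
a = ȳ − b·x̄ = 3.98 − 0.023938·113.5 = 1.263002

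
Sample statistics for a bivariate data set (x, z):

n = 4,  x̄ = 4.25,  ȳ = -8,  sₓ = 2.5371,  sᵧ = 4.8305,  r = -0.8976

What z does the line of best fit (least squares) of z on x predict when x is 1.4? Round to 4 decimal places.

-3.1294

b = r · sᵧ/sₓ = -0.8976 · 4.8305/2.5371 = -1.708981
a = ȳ − b·x̄ = -8 − (-1.708981)·4.25 = -0.736829
ŷ(1.4) = a + b·1.4 = -0.736829 + (-1.708981)·1.4 = -3.129403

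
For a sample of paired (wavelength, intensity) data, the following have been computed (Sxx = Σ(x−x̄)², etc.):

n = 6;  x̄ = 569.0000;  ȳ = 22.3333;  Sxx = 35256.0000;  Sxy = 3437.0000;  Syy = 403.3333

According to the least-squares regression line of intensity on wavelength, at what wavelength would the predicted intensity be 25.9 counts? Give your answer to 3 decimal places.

b = Sxy/Sxx = 3437/35256 = 0.097487
a = ȳ − b·x̄ = 22.3333 − 0.097487·569 = -33.136776
Set a + b·x = 25.9: x = (25.9 − (-33.136776)) / 0.097487 = 605.586434

605.586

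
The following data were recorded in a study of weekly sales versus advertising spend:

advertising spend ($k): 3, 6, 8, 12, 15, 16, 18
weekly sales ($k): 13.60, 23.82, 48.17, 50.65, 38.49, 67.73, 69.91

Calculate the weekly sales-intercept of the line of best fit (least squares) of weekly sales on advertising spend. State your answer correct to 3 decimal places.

8.303

n = 7, Σx = 78, Σy = 312.37, Σxy = 4096.29, Σx² = 1058
Sxx = Σx² − (Σx)²/n = 1058 − 869.142857 = 188.857143
Sxy = Σxy − (Σx)(Σy)/n = 4096.29 − 3480.694286 = 615.595714
b = Sxy/Sxx = 615.595714/188.857143 = 3.259584
a = ȳ − b·x̄ = 44.624286 − 3.259584·11.142857 = 8.303207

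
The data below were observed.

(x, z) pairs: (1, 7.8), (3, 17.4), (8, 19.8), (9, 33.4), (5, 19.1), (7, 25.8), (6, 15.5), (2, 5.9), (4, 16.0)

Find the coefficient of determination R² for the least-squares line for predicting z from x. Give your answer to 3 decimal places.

n = 9, Σx = 45, Σy = 160.7, Σxy = 963.9, Σx² = 285, Σy² = 3432.71
Sxx = Σx² − (Σx)²/n = 285 − 225 = 60
Sxy = Σxy − (Σx)(Σy)/n = 963.9 − 803.5 = 160.4
Syy = Σy² − (Σy)²/n = 3432.71 − 2869.387778 = 563.322222
R² = Sxy²/(Sxx·Syy) = (160.4)²/(60·563.322222) = 0.761203

0.761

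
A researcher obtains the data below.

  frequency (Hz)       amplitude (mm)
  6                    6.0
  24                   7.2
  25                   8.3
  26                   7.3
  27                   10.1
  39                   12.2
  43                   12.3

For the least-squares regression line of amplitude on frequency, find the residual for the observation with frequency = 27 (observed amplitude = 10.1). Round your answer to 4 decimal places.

n = 7, Σx = 190, Σy = 63.4, Σxy = 1883.5, Σx² = 6012
Sxx = Σx² − (Σx)²/n = 6012 − 5157.142857 = 854.857143
Sxy = Σxy − (Σx)(Σy)/n = 1883.5 − 1720.857143 = 162.642857
b = Sxy/Sxx = 162.642857/854.857143 = 0.190257
a = ȳ − b·x̄ = 9.057143 − 0.190257·27.142857 = 3.893015
ŷ(27) = 3.893015 + 0.190257·27 = 9.029963
residual = y − ŷ = 10.1 − 9.029963 = 1.070037

1.0700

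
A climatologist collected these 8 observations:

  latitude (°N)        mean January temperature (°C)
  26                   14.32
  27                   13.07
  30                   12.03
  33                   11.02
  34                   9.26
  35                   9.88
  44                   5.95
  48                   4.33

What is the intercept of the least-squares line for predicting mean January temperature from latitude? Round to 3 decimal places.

n = 8, Σx = 277, Σy = 79.86, Σxy = 2580.05, Σx² = 10015
Sxx = Σx² − (Σx)²/n = 10015 − 9591.125 = 423.875
Sxy = Σxy − (Σx)(Σy)/n = 2580.05 − 2765.1525 = -185.1025
b = Sxy/Sxx = -185.1025/423.875 = -0.436691
a = ȳ − b·x̄ = 9.9825 − (-0.436691)·34.625 = 25.102934

25.103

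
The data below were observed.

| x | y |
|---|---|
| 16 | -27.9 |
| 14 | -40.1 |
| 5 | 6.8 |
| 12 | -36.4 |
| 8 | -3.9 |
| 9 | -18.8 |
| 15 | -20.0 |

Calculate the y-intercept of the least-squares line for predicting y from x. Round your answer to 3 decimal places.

n = 7, Σx = 79, Σy = -140.3, Σxy = -1911, Σx² = 991
Sxx = Σx² − (Σx)²/n = 991 − 891.571429 = 99.428571
Sxy = Σxy − (Σx)(Σy)/n = -1911 − (-1583.385714) = -327.614286
b = Sxy/Sxx = -327.614286/99.428571 = -3.294971
a = ȳ − b·x̄ = -20.042857 − (-3.294971)·11.285714 = 17.143247

17.143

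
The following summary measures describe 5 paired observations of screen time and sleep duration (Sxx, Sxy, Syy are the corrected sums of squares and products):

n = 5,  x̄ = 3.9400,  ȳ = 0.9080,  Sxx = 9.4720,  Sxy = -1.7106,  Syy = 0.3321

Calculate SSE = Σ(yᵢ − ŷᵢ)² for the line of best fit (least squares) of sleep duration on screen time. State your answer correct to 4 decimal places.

0.0232

b = Sxy/Sxx = -1.7106/9.472 = -0.180595
SSE = Syy − b·Sxy = 0.3321 − (-0.180595)·(-1.7106) = 0.023173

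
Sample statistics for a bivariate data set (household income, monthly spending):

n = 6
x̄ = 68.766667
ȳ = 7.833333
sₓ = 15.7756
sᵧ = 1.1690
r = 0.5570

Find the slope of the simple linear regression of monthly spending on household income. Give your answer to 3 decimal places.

b = r · sᵧ/sₓ = 0.557 · 1.169/15.7756 = 0.041275

0.041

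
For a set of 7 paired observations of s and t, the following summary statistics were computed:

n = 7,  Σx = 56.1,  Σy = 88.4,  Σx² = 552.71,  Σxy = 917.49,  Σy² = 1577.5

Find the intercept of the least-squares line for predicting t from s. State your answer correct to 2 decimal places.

Sxx = Σx² − (Σx)²/n = 552.71 − 449.601429 = 103.108571
Sxy = Σxy − (Σx)(Σy)/n = 917.49 − 708.462857 = 209.027143
b = Sxy/Sxx = 209.027143/103.108571 = 2.027253
a = ȳ − b·x̄ = 12.628571 − 2.027253·8.014286 = -3.618412

-3.62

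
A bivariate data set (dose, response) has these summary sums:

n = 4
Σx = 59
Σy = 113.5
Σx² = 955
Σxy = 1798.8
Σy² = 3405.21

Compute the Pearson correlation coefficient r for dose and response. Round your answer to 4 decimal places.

0.9966

Sxx = Σx² − (Σx)²/n = 955 − 870.25 = 84.75
Sxy = Σxy − (Σx)(Σy)/n = 1798.8 − 1674.125 = 124.675
Syy = Σy² − (Σy)²/n = 3405.21 − 3220.5625 = 184.6475
r = Sxy/√(Sxx·Syy) = 124.675/√(15648.875625) = 124.675/125.095466 = 0.996639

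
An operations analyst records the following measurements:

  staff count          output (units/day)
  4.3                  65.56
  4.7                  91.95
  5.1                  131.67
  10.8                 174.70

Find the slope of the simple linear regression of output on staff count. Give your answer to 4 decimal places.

n = 4, Σx = 24.9, Σy = 463.88, Σxy = 3272.35, Σx² = 183.23
Sxx = Σx² − (Σx)²/n = 183.23 − 155.0025 = 28.2275
Sxy = Σxy − (Σx)(Σy)/n = 3272.35 − 2887.653 = 384.697
b = Sxy/Sxx = 384.697/28.2275 = 13.628447

13.6284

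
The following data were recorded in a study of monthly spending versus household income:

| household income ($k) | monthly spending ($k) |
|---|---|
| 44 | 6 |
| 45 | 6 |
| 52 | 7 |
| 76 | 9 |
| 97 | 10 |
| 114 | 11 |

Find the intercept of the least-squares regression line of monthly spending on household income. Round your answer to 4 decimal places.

n = 6, Σx = 428, Σy = 49, Σxy = 3806, Σx² = 34846
Sxx = Σx² − (Σx)²/n = 34846 − 30530.666667 = 4315.333333
Sxy = Σxy − (Σx)(Σy)/n = 3806 − 3495.333333 = 310.666667
b = Sxy/Sxx = 310.666667/4315.333333 = 0.071991
a = ȳ − b·x̄ = 8.166667 − 0.071991·71.333333 = 3.031284

3.0313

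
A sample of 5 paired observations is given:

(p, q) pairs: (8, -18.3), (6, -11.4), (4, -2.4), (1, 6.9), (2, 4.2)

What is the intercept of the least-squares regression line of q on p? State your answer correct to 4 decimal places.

n = 5, Σx = 21, Σy = -21, Σxy = -209.1, Σx² = 121
Sxx = Σx² − (Σx)²/n = 121 − 88.2 = 32.8
Sxy = Σxy − (Σx)(Σy)/n = -209.1 − (-88.2) = -120.9
b = Sxy/Sxx = -120.9/32.8 = -3.685976
a = ȳ − b·x̄ = -4.2 − (-3.685976)·4.2 = 11.281098

11.2811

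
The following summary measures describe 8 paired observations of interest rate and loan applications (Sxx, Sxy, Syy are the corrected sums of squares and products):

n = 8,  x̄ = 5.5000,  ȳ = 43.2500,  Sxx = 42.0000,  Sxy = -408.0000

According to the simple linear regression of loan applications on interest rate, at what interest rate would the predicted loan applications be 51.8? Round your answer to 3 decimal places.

b = Sxy/Sxx = -408/42 = -9.714286
a = ȳ − b·x̄ = 43.25 − (-9.714286)·5.5 = 96.678571
Set a + b·x = 51.8: x = (51.8 − 96.678571) / (-9.714286) = 4.619853

4.620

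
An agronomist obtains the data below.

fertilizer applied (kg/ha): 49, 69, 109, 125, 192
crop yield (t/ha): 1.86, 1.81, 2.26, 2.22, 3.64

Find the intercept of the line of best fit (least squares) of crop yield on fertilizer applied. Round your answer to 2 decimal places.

0.98

n = 5, Σx = 544, Σy = 11.79, Σxy = 1438.75, Σx² = 71532
Sxx = Σx² − (Σx)²/n = 71532 − 59187.2 = 12344.8
Sxy = Σxy − (Σx)(Σy)/n = 1438.75 − 1282.752 = 155.998
b = Sxy/Sxx = 155.998/12344.8 = 0.012637
a = ȳ − b·x̄ = 2.358 − 0.012637·108.8 = 0.983123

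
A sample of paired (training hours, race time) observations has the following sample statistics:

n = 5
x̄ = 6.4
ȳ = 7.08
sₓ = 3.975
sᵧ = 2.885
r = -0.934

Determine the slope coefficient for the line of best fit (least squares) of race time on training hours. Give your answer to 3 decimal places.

b = r · sᵧ/sₓ = -0.934 · 2.885/3.975 = -0.677884

-0.678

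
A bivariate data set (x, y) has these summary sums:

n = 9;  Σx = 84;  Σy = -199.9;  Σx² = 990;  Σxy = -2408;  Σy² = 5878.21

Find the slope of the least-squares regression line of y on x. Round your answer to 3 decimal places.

-2.632

Sxx = Σx² − (Σx)²/n = 990 − 784 = 206
Sxy = Σxy − (Σx)(Σy)/n = -2408 − (-1865.733333) = -542.266667
b = Sxy/Sxx = -542.266667/206 = -2.632362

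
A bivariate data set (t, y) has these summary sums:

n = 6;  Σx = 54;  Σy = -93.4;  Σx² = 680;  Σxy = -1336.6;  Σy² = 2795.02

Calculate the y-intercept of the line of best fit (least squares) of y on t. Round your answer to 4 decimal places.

Sxx = Σx² − (Σx)²/n = 680 − 486 = 194
Sxy = Σxy − (Σx)(Σy)/n = -1336.6 − (-840.6) = -496
b = Sxy/Sxx = -496/194 = -2.556701
a = ȳ − b·x̄ = -15.566667 − (-2.556701)·9 = 7.443643

7.4436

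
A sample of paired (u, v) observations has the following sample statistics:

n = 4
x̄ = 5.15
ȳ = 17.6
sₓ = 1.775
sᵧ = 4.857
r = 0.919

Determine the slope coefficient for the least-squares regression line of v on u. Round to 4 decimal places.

b = r · sᵧ/sₓ = 0.919 · 4.857/1.775 = 2.514695

2.5147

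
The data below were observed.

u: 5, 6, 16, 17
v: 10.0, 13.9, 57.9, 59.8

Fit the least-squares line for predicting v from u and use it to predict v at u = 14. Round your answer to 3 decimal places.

n = 4, Σx = 44, Σy = 141.6, Σxy = 2076.4, Σx² = 606
Sxx = Σx² − (Σx)²/n = 606 − 484 = 122
Sxy = Σxy − (Σx)(Σy)/n = 2076.4 − 1557.6 = 518.8
b = Sxy/Sxx = 518.8/122 = 4.252459
a = ȳ − b·x̄ = 35.4 − 4.252459·11 = -11.377049
ŷ(14) = a + b·14 = -11.377049 + 4.252459·14 = 48.157377

48.157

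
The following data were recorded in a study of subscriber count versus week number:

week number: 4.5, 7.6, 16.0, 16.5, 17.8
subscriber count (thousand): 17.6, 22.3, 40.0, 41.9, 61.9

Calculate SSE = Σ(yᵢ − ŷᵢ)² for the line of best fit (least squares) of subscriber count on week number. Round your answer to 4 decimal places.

195.3478

n = 5, Σx = 62.4, Σy = 183.7, Σxy = 2681.85, Σx² = 923.1, Σy² = 7994.27
Sxx = Σx² − (Σx)²/n = 923.1 − 778.752 = 144.348
Sxy = Σxy − (Σx)(Σy)/n = 2681.85 − 2292.576 = 389.274
Syy = Σy² − (Σy)²/n = 7994.27 − 6749.138 = 1245.132
b = Sxy/Sxx = 389.274/144.348 = 2.696774
SSE = Syy − b·Sxy = 1245.132 − 2.696774·389.274 = 195.347818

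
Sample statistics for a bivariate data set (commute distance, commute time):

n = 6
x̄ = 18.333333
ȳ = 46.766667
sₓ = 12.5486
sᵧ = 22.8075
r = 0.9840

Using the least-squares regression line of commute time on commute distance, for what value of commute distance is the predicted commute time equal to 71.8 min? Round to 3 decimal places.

b = r · sᵧ/sₓ = 0.984 · 22.8075/12.5486 = 1.788453
a = ȳ − b·x̄ = 46.766667 − 1.788453·18.333333 = 13.978365
Set a + b·x = 71.8: x = (71.8 − 13.978365) / 1.788453 = 32.330533

32.331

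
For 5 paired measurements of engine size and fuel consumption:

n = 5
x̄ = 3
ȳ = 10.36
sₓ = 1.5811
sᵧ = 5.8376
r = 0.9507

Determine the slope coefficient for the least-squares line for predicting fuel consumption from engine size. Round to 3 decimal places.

3.510

b = r · sᵧ/sₓ = 0.9507 · 5.8376/1.5811 = 3.510092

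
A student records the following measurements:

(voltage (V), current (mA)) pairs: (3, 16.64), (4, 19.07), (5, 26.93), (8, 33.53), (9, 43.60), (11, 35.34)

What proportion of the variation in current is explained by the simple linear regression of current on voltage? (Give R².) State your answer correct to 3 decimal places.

n = 6, Σx = 40, Σy = 175.11, Σxy = 1310.23, Σx² = 316, Σy² = 5639.9159
Sxx = Σx² − (Σx)²/n = 316 − 266.666667 = 49.333333
Sxy = Σxy − (Σx)(Σy)/n = 1310.23 − 1167.4 = 142.83
Syy = Σy² − (Σy)²/n = 5639.9159 − 5110.58535 = 529.33055
R² = Sxy²/(Sxx·Syy) = (142.83)²/(49.333333·529.33055) = 0.781217

0.781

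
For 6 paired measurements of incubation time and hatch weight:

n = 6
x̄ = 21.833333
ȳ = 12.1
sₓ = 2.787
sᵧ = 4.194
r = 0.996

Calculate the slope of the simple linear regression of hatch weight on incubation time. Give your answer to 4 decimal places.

1.4988

b = r · sᵧ/sₓ = 0.996 · 4.194/2.787 = 1.498825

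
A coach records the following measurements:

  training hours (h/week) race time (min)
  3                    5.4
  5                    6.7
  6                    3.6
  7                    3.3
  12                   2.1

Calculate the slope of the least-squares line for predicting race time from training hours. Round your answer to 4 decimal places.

n = 5, Σx = 33, Σy = 21.1, Σxy = 119.6, Σx² = 263
Sxx = Σx² − (Σx)²/n = 263 − 217.8 = 45.2
Sxy = Σxy − (Σx)(Σy)/n = 119.6 − 139.26 = -19.66
b = Sxy/Sxx = -19.66/45.2 = -0.434956

-0.4350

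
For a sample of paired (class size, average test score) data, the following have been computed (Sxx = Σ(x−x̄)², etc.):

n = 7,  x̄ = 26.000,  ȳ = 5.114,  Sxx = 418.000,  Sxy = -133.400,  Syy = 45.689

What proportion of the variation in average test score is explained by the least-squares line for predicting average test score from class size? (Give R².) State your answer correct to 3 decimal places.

R² = Sxy²/(Sxx·Syy) = (-133.4)²/(418·45.689) = 0.931802

0.932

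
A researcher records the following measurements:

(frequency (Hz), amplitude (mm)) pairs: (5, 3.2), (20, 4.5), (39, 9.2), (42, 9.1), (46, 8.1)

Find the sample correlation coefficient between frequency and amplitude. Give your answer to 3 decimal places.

0.947

n = 5, Σx = 152, Σy = 34.1, Σxy = 1219.6, Σx² = 5826, Σy² = 263.55
Sxx = Σx² − (Σx)²/n = 5826 − 4620.8 = 1205.2
Sxy = Σxy − (Σx)(Σy)/n = 1219.6 − 1036.64 = 182.96
Syy = Σy² − (Σy)²/n = 263.55 − 232.562 = 30.988
r = Sxy/√(Sxx·Syy) = 182.96/√(37346.7376) = 182.96/193.253040 = 0.946738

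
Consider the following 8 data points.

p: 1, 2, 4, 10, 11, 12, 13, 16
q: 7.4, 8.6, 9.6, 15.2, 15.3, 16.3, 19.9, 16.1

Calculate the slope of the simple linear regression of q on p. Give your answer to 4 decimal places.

n = 8, Σx = 69, Σy = 108.4, Σxy = 1095.2, Σx² = 811
Sxx = Σx² − (Σx)²/n = 811 − 595.125 = 215.875
Sxy = Σxy − (Σx)(Σy)/n = 1095.2 − 934.95 = 160.25
b = Sxy/Sxx = 160.25/215.875 = 0.742328

0.7423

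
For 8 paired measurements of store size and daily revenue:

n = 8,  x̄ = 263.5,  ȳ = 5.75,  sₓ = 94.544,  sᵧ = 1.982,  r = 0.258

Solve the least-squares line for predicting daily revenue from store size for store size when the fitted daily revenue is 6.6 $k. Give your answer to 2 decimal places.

420.66

b = r · sᵧ/sₓ = 0.258 · 1.982/94.544 = 0.005409
a = ȳ − b·x̄ = 5.75 − 0.005409·263.5 = 4.324819
Set a + b·x = 6.6: x = (6.6 − 4.324819) / 0.005409 = 420.655485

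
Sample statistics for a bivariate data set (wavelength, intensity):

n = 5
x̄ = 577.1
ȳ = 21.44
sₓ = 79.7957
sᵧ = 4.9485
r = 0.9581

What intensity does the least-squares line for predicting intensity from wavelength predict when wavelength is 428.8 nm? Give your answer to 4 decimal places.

b = r · sᵧ/sₓ = 0.9581 · 4.9485/79.7957 = 0.059416
a = ȳ − b·x̄ = 21.44 − 0.059416·577.1 = -12.849093
ŷ(428.8) = a + b·428.8 = -12.849093 + 0.059416·428.8 = 12.628576

12.6286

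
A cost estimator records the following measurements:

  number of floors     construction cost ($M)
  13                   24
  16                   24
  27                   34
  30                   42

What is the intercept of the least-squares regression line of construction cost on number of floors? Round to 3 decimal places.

9.185

n = 4, Σx = 86, Σy = 124, Σxy = 2874, Σx² = 2054
Sxx = Σx² − (Σx)²/n = 2054 − 1849 = 205
Sxy = Σxy − (Σx)(Σy)/n = 2874 − 2666 = 208
b = Sxy/Sxx = 208/205 = 1.014634
a = ȳ − b·x̄ = 31 − 1.014634·21.5 = 9.185366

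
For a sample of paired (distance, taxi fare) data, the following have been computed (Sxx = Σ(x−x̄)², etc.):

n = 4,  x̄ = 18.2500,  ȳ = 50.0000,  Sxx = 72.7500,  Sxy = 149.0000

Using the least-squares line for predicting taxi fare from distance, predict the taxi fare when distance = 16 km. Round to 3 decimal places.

b = Sxy/Sxx = 149/72.75 = 2.048110
a = ȳ − b·x̄ = 50 − 2.048110·18.25 = 12.621993
ŷ(16) = a + b·16 = 12.621993 + 2.048110·16 = 45.391753

45.392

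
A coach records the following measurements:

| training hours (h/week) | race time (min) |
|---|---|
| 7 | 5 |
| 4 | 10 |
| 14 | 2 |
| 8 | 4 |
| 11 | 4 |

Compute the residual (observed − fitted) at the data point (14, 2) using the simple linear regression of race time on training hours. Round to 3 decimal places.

0.626

n = 5, Σx = 44, Σy = 25, Σxy = 179, Σx² = 446
Sxx = Σx² − (Σx)²/n = 446 − 387.2 = 58.8
Sxy = Σxy − (Σx)(Σy)/n = 179 − 220 = -41
b = Sxy/Sxx = -41/58.8 = -0.697279
a = ȳ − b·x̄ = 5 − (-0.697279)·8.8 = 11.136054
ŷ(14) = 11.136054 + (-0.697279)·14 = 1.374150
residual = y − ŷ = 2 − 1.374150 = 0.625850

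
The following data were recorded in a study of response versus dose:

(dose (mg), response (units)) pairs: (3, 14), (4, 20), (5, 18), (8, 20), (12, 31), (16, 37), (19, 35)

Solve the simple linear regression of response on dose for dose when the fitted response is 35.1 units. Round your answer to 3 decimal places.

16.812

n = 7, Σx = 67, Σy = 175, Σxy = 2001, Σx² = 875
Sxx = Σx² − (Σx)²/n = 875 − 641.285714 = 233.714286
Sxy = Σxy − (Σx)(Σy)/n = 2001 − 1675 = 326
b = Sxy/Sxx = 326/233.714286 = 1.394866
a = ȳ − b·x̄ = 25 − 1.394866·9.571429 = 11.649144
Set a + b·x = 35.1: x = (35.1 − 11.649144) / 1.394866 = 16.812270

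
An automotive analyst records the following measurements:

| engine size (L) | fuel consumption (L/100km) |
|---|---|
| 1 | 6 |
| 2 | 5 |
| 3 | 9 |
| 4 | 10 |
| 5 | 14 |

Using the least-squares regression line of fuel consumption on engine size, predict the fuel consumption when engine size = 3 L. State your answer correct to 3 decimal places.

n = 5, Σx = 15, Σy = 44, Σxy = 153, Σx² = 55
Sxx = Σx² − (Σx)²/n = 55 − 45 = 10
Sxy = Σxy − (Σx)(Σy)/n = 153 − 132 = 21
b = Sxy/Sxx = 21/10 = 2.1
a = ȳ − b·x̄ = 8.8 − 2.1·3 = 2.5
ŷ(3) = a + b·3 = 2.5 + 2.1·3 = 8.8

8.800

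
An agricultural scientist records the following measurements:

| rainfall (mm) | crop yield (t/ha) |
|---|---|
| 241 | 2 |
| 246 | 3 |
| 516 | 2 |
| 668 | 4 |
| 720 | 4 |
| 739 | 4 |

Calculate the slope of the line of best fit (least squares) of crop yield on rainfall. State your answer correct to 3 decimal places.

0.003

n = 6, Σx = 3130, Σy = 19, Σxy = 10760, Σx² = 1895598
Sxx = Σx² − (Σx)²/n = 1895598 − 1632816.666667 = 262781.333333
Sxy = Σxy − (Σx)(Σy)/n = 10760 − 9911.666667 = 848.333333
b = Sxy/Sxx = 848.333333/262781.333333 = 0.003228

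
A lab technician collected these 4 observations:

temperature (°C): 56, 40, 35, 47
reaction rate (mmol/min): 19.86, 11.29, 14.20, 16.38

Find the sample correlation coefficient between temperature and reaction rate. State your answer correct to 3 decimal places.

0.847

n = 4, Σx = 178, Σy = 61.73, Σxy = 2830.62, Σx² = 8170, Σy² = 991.8281
Sxx = Σx² − (Σx)²/n = 8170 − 7921 = 249
Sxy = Σxy − (Σx)(Σy)/n = 2830.62 − 2746.985 = 83.635
Syy = Σy² − (Σy)²/n = 991.8281 − 952.648225 = 39.179875
r = Sxy/√(Sxx·Syy) = 83.635/√(9755.788875) = 83.635/98.771397 = 0.846753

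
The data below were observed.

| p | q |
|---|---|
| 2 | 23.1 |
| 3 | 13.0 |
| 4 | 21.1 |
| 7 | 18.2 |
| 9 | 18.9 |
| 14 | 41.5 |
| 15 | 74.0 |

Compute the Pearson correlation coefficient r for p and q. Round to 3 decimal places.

0.805

n = 7, Σx = 54, Σy = 209.8, Σxy = 2158.1, Σx² = 580, Σy² = 9034.52
Sxx = Σx² − (Σx)²/n = 580 − 416.571429 = 163.428571
Sxy = Σxy − (Σx)(Σy)/n = 2158.1 − 1618.457143 = 539.642857
Syy = Σy² − (Σy)²/n = 9034.52 − 6288.005714 = 2746.514286
r = Sxy/√(Sxx·Syy) = 539.642857/√(448858.906122) = 539.642857/669.969332 = 0.805474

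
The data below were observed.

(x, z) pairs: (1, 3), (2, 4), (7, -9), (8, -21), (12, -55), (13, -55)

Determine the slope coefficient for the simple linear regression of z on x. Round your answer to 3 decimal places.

n = 6, Σx = 43, Σy = -133, Σxy = -1595, Σx² = 431
Sxx = Σx² − (Σx)²/n = 431 − 308.166667 = 122.833333
Sxy = Σxy − (Σx)(Σy)/n = -1595 − (-953.166667) = -641.833333
b = Sxy/Sxx = -641.833333/122.833333 = -5.225237

-5.225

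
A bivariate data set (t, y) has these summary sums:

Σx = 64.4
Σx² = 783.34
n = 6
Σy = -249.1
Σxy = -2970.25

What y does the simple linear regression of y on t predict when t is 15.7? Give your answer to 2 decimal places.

-57.51

Sxx = Σx² − (Σx)²/n = 783.34 − 691.226667 = 92.113333
Sxy = Σxy − (Σx)(Σy)/n = -2970.25 − (-2673.673333) = -296.576667
b = Sxy/Sxx = -296.576667/92.113333 = -3.219693
a = ȳ − b·x̄ = -41.516667 − (-3.219693)·10.733333 = -6.958627
ŷ(15.7) = a + b·15.7 = -6.958627 + (-3.219693)·15.7 = -57.507809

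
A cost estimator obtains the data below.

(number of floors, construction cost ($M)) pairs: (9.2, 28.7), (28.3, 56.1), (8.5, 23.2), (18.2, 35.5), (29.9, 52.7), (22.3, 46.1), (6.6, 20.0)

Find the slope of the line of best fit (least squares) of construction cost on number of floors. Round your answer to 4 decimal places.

n = 7, Σx = 123, Σy = 262.3, Σxy = 5430.73, Σx² = 2723.88
Sxx = Σx² − (Σx)²/n = 2723.88 − 2161.285714 = 562.594286
Sxy = Σxy − (Σx)(Σy)/n = 5430.73 − 4608.985714 = 821.744286
b = Sxy/Sxx = 821.744286/562.594286 = 1.460634

1.4606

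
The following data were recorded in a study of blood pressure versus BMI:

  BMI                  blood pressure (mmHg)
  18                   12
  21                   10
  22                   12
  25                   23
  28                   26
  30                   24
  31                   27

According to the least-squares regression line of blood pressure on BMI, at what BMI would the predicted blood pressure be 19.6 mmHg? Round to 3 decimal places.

25.329

n = 7, Σx = 175, Σy = 134, Σxy = 3550, Σx² = 4519
Sxx = Σx² − (Σx)²/n = 4519 − 4375 = 144
Sxy = Σxy − (Σx)(Σy)/n = 3550 − 3350 = 200
b = Sxy/Sxx = 200/144 = 1.388889
a = ȳ − b·x̄ = 19.142857 − 1.388889·25 = -15.579365
Set a + b·x = 19.6: x = (19.6 − (-15.579365)) / 1.388889 = 25.329143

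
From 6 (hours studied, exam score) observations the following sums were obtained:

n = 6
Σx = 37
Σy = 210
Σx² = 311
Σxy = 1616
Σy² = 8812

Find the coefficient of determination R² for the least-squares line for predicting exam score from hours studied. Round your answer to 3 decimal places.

0.851

Sxx = Σx² − (Σx)²/n = 311 − 228.166667 = 82.833333
Sxy = Σxy − (Σx)(Σy)/n = 1616 − 1295 = 321
Syy = Σy² − (Σy)²/n = 8812 − 7350 = 1462
R² = Sxy²/(Sxx·Syy) = (321)²/(82.833333·1462) = 0.850859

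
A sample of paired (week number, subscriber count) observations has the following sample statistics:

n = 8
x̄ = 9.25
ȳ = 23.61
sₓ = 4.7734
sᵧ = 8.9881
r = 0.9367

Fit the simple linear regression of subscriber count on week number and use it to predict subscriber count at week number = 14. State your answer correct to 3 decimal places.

31.988

b = r · sᵧ/sₓ = 0.9367 · 8.9881/4.7734 = 1.763764
a = ȳ − b·x̄ = 23.61 − 1.763764·9.25 = 7.295179
ŷ(14) = a + b·14 = 7.295179 + 1.763764·14 = 31.987881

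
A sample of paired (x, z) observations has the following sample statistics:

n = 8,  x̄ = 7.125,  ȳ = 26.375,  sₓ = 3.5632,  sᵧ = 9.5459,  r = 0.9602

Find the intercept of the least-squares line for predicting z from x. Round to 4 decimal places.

8.0467

b = r · sᵧ/sₓ = 0.9602 · 9.5459/3.5632 = 2.572399
a = ȳ − b·x̄ = 26.375 − 2.572399·7.125 = 8.046655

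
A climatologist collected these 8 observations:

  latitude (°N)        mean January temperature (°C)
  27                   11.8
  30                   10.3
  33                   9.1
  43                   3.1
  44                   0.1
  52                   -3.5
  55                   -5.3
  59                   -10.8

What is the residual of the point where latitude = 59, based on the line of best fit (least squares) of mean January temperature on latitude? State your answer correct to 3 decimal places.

n = 8, Σx = 343, Σy = 14.8, Σxy = -45.1, Σx² = 15713
Sxx = Σx² − (Σx)²/n = 15713 − 14706.125 = 1006.875
Sxy = Σxy − (Σx)(Σy)/n = -45.1 − 634.55 = -679.65
b = Sxy/Sxx = -679.65/1006.875 = -0.675009
a = ȳ − b·x̄ = 1.85 − (-0.675009)·42.875 = 30.791024
ŷ(59) = 30.791024 + (-0.675009)·59 = -9.034525
residual = y − ŷ = -10.8 − (-9.034525) = -1.765475

-1.765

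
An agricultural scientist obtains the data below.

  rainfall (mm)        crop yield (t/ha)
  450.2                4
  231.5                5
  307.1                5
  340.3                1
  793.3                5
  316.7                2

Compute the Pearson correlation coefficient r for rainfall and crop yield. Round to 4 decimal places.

0.2771

n = 6, Σx = 2439.1, Σy = 22, Σxy = 9434, Σx² = 1196010.57, Σy² = 96
Sxx = Σx² − (Σx)²/n = 1196010.57 − 991534.801667 = 204475.768333
Sxy = Σxy − (Σx)(Σy)/n = 9434 − 8943.366667 = 490.633333
Syy = Σy² − (Σy)²/n = 96 − 80.666667 = 15.333333
r = Sxy/√(Sxx·Syy) = 490.633333/√(3135295.114444) = 490.633333/1770.676457 = 0.277088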